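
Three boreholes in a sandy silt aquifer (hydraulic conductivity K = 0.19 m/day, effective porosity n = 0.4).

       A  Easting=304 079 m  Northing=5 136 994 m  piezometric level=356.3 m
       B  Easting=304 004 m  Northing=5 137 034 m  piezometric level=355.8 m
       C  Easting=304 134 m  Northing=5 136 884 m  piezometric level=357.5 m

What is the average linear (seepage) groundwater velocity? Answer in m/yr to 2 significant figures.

With h = a·x + b·y + c and A as origin, the differences give:
  (-75)·a + 40·b = -0.5
  55·a + (-110)·b = +1.2
Eliminate b (×(-110) and ×40, subtract): 6050·a = 7.00 → a = ∂h/∂x = +0.001157
Back-substitute: b = ∂h/∂y = -0.01033.
|∇h| = √(0.001157² + -0.01033²) = 0.01039
Seepage velocity v = K·i/n = 0.19 × 0.01039 / 0.4 = 0.004935 m/day = 1.803 m/yr.

1.8 m/yr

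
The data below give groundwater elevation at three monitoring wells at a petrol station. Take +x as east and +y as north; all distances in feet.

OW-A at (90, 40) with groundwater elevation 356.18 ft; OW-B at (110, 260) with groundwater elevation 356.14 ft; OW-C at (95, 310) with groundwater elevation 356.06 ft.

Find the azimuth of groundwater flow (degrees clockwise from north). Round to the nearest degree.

Differences from OW-A: to OW-B (Δx, Δy, Δh) = (20, 220, -0.04); to OW-C = (5, 270, -0.12).
Determinant of the coordinate differences = 20·270 − 5·220 = 4300.
∂h/∂x = [(-0.04)·270 − (-0.12)·220] / 4300 = +0.003628
∂h/∂y = [20·(-0.12) − 5·(-0.04)] / 4300 = -0.0005116
Flow direction (−∇h) has components (-0.003628 E, +0.0005116 N).
Azimuth = atan2(E, N) = atan2(-0.003628, +0.0005116) = 278.0° ≈ 278°.

278°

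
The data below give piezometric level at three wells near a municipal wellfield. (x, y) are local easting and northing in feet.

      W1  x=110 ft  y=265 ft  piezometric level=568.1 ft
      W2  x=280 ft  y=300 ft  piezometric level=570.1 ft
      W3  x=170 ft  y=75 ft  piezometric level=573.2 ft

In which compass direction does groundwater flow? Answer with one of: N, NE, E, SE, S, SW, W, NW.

NW

Taking W1 as reference: W2−W1 = (170, 35, +2.0); W3−W1 = (60, -190, +5.1).
Solve a·Δx + b·Δy = Δh: det = 170·(-190) − 60·35 = -34400.
∂h/∂x = [(+2.0)·(-190) − (+5.1)·35] / -34400 = +0.01624
∂h/∂y = [170·(+5.1) − 60·(+2.0)] / -34400 = -0.02172
Flow = −∇h = (-0.01624 east, +0.02172 north), which points northwest.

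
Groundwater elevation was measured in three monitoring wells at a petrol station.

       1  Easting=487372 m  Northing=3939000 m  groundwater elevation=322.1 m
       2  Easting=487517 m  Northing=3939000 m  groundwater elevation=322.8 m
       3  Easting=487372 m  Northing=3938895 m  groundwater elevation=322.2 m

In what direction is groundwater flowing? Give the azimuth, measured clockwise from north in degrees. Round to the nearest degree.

∂h/∂x = (322.8 − 322.1) / (487517 − 487372) = +0.004828
∂h/∂y = (322.2 − 322.1) / (3938895 − 3939000) = -0.0009524
Flow direction (−∇h) has components (-0.004828 E, +0.0009524 N).
Azimuth = atan2(E, N) = atan2(-0.004828, +0.0009524) = 281.2° ≈ 281°.

281°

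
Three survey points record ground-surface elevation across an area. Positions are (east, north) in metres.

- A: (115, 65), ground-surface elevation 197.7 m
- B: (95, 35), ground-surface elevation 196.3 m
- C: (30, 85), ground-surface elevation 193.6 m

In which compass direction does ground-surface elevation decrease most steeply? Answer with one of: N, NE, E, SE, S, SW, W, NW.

W

Differences from A: to B (Δx, Δy, Δh) = (-20, -30, -1.4); to C = (-85, 20, -4.1).
Solve a·Δx + b·Δy = Δz: det = (-20)·20 − (-85)·(-30) = -2950.
∂z/∂x = [(-1.4)·20 − (-4.1)·(-30)] / -2950 = +0.05119
∂z/∂y = [(-20)·(-4.1) − (-85)·(-1.4)] / -2950 = +0.01254
Steepest decrease is along −∇f = (-0.05119 E, -0.01254 N) → west.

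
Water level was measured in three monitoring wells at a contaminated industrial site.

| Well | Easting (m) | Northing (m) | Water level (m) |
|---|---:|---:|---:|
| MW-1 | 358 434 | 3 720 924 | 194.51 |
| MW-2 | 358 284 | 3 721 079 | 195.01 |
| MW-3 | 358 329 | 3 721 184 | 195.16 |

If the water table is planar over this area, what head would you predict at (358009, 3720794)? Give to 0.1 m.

194.8 m

Differences from MW-1: to MW-2 (Δx, Δy, Δh) = (-150, 155, +0.50); to MW-3 = (-105, 260, +0.65).
Determinant of the coordinate differences = (-150)·260 − (-105)·155 = -22725.
∂h/∂x = [(+0.50)·260 − (+0.65)·155] / -22725 = -0.001287
∂h/∂y = [(-150)·(+0.65) − (-105)·(+0.50)] / -22725 = +0.001980
h(358009, 3720794) = 194.51 + (-0.001287)·(-425) + (+0.001980)·(-130) = 194.51 +0.547 -0.257 = 194.800 m.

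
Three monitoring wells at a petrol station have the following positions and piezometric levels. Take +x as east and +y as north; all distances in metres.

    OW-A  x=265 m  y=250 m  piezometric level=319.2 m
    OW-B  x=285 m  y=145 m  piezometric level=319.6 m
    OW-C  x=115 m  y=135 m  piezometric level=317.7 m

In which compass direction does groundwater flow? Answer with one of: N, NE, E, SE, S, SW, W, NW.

Taking OW-A as reference: OW-B−OW-A = (20, -105, +0.4); OW-C−OW-A = (-150, -115, -1.5).
Determinant of the coordinate differences = 20·(-115) − (-150)·(-105) = -18050.
∂h/∂x = [(+0.4)·(-115) − (-1.5)·(-105)] / -18050 = +0.01127
∂h/∂y = [20·(-1.5) − (-150)·(+0.4)] / -18050 = -0.001662
Flow = −∇h = (-0.01127 east, +0.001662 north), which points west.

W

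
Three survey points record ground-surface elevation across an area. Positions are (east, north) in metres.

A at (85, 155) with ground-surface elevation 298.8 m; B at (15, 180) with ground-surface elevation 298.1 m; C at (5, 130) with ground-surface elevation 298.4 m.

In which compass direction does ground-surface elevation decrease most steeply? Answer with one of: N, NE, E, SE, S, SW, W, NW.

NW

With z = a·x + b·y + c and A as origin, the differences give:
  (-70)·a + 25·b = -0.7
  (-80)·a + (-25)·b = -0.4
Eliminate b (×(-25) and ×25, subtract): 3750·a = 27.50 → a = ∂z/∂x = +0.007333
Back-substitute: b = ∂z/∂y = -0.007467.
Steepest decrease is along −∇f = (-0.007333 E, +0.007467 N) → northwest.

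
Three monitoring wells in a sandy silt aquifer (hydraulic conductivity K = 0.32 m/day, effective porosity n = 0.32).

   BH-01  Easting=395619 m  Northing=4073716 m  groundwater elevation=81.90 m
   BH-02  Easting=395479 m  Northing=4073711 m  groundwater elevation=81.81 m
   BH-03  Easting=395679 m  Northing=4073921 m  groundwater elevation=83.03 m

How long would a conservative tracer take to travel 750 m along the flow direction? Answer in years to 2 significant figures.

Three-point gradient (reference BH-01): Δ to BH-02 = (-140, -5, -0.09), Δ to BH-03 = (60, 205, +1.13).
∂h/∂x = +0.0004507, ∂h/∂y = +0.005380 (det = -28400).
|∇h| = √(0.0004507² + 0.005380²) = 0.005399
Seepage velocity v = K·i/n = 0.32 × 0.005399 / 0.32 = 0.005399 m/day.
t = 750 / 0.005399 = 1.389e+05 days = 380 years.

380 years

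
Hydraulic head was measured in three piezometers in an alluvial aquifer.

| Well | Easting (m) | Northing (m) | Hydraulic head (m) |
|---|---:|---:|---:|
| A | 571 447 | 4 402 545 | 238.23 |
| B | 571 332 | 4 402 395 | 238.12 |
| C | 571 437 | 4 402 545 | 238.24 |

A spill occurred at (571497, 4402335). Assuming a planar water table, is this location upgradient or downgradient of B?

Three-point gradient (reference A): Δ to B = (-115, -150, -0.11), Δ to C = (-10, 0, +0.01).
∂h/∂x = -0.001000, ∂h/∂y = +0.001500 (det = -1500).
Head at (571497, 4402335) = 238.23 + (-0.001000)·(50) + (+0.001500)·(-210) = 237.86 m.
That is lower than the 238.12 m at B, so the point is downgradient.

downgradient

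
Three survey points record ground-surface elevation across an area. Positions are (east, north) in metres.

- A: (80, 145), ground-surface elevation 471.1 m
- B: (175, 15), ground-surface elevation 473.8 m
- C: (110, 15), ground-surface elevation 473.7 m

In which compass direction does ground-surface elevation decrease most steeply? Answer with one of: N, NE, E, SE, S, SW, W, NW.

Taking A as reference: B−A = (95, -130, +2.7); C−A = (30, -130, +2.6).
Solve a·Δx + b·Δy = Δz: det = 95·(-130) − 30·(-130) = -8450.
∂z/∂x = [(+2.7)·(-130) − (+2.6)·(-130)] / -8450 = +0.001538
∂z/∂y = [95·(+2.6) − 30·(+2.7)] / -8450 = -0.01964
Steepest decrease is along −∇f = (-0.001538 E, +0.01964 N) → north.

N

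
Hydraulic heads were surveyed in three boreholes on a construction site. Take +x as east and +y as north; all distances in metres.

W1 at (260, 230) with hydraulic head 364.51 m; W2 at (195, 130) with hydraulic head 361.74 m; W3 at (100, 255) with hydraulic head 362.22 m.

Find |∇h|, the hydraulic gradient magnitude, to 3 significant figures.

0.0238

Differences from W1: to W2 (Δx, Δy, Δh) = (-65, -100, -2.77); to W3 = (-160, 25, -2.29).
Solve a·Δx + b·Δy = Δh: det = (-65)·25 − (-160)·(-100) = -17625.
∂h/∂x = [(-2.77)·25 − (-2.29)·(-100)] / -17625 = +0.01692
∂h/∂y = [(-65)·(-2.29) − (-160)·(-2.77)] / -17625 = +0.01670
|∇h| = √(0.01692² + 0.01670²) = 0.02377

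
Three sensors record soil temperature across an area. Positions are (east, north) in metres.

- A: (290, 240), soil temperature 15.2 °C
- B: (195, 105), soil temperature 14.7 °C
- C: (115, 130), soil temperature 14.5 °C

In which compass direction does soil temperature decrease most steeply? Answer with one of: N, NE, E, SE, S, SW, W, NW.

SW

Taking A as reference: B−A = (-95, -135, -0.5); C−A = (-175, -110, -0.7).
Determinant of the coordinate differences = (-95)·(-110) − (-175)·(-135) = -13175.
∂T/∂x = [(-0.5)·(-110) − (-0.7)·(-135)] / -13175 = +0.002998
∂T/∂y = [(-95)·(-0.7) − (-175)·(-0.5)] / -13175 = +0.001594
Steepest decrease is along −∇f = (-0.002998 E, -0.001594 N) → southwest.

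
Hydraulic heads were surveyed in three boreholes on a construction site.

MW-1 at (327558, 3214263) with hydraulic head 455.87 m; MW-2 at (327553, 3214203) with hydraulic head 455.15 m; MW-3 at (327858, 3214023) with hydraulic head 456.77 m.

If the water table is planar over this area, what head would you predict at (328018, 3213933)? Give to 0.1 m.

Differences from MW-1: to MW-2 (Δx, Δy, Δh) = (-5, -60, -0.72); to MW-3 = (300, -240, +0.90).
Determinant of the coordinate differences = (-5)·(-240) − 300·(-60) = 19200.
∂h/∂x = [(-0.72)·(-240) − (+0.90)·(-60)] / 19200 = +0.01181
∂h/∂y = [(-5)·(+0.90) − 300·(-0.72)] / 19200 = +0.01102
h(328018, 3213933) = 455.87 + (+0.01181)·(460) + (+0.01102)·(-330) = 455.87 +5.434 -3.635 = 457.669 m.

457.7 m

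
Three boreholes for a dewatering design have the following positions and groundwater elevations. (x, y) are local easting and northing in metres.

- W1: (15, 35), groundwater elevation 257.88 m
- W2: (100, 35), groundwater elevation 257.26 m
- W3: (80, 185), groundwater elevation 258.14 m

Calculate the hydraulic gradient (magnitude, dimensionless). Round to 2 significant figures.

With h = a·x + b·y + c and W1 as origin, the differences give:
  85·a + 0·b = -0.62
  65·a + 150·b = +0.26
Eliminate b (×150 and ×0, subtract): 12750·a = -93.000 → a = ∂h/∂x = -0.007294
Back-substitute: b = ∂h/∂y = +0.004894.
|∇h| = √(-0.007294² + 0.004894²) = 0.008784

0.0088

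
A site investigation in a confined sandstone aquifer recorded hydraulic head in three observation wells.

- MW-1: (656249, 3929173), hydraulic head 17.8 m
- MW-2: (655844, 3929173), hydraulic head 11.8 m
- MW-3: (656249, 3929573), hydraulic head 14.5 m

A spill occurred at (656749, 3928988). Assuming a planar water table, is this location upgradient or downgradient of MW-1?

∂h/∂x = (11.8 − 17.8) / (655844 − 656249) = +0.01481
∂h/∂y = (14.5 − 17.8) / (3929573 − 3929173) = -0.008250
Head at (656749, 3928988) = 17.8 + (+0.01481)·(500) + (-0.008250)·(-185) = 26.73 m.
That is higher than the 17.8 m at MW-1, so the point is upgradient.

upgradient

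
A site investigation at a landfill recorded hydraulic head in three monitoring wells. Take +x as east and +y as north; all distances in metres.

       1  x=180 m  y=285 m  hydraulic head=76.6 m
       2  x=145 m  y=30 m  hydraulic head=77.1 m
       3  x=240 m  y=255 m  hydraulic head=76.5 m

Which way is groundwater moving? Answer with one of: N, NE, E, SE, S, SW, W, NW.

Three-point gradient (reference 1): Δ to 2 = (-35, -255, +0.5), Δ to 3 = (60, -30, -0.1).
∂h/∂x = -0.002477, ∂h/∂y = -0.001621 (det = 16350).
Flow = −∇h = (+0.002477 east, +0.001621 north), which points northeast.

NE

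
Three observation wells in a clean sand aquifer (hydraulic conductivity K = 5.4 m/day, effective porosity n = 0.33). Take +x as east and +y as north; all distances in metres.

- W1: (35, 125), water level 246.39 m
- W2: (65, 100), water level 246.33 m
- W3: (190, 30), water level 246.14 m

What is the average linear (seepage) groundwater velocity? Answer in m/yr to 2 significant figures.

11 m/yr

Taking W1 as reference: W2−W1 = (30, -25, -0.06); W3−W1 = (155, -95, -0.25).
Determinant of the coordinate differences = 30·(-95) − 155·(-25) = 1025.
∂h/∂x = [(-0.06)·(-95) − (-0.25)·(-25)] / 1025 = -0.0005366
∂h/∂y = [30·(-0.25) − 155·(-0.06)] / 1025 = +0.001756
|∇h| = √(-0.0005366² + 0.001756²) = 0.001836
Seepage velocity v = K·i/n = 5.4 × 0.001836 / 0.33 = 0.03004 m/day = 10.97 m/yr.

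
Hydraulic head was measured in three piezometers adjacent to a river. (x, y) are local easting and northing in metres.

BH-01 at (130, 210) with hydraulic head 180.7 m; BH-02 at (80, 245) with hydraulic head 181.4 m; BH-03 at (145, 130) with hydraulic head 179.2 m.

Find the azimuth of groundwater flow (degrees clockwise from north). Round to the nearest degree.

Differences from BH-01: to BH-02 (Δx, Δy, Δh) = (-50, 35, +0.7); to BH-03 = (15, -80, -1.5).
Solve a·Δx + b·Δy = Δh: det = (-50)·(-80) − 15·35 = 3475.
∂h/∂x = [(+0.7)·(-80) − (-1.5)·35] / 3475 = -0.001007
∂h/∂y = [(-50)·(-1.5) − 15·(+0.7)] / 3475 = +0.01856
Flow direction (−∇h) has components (+0.001007 E, -0.01856 N).
Azimuth = atan2(E, N) = atan2(+0.001007, -0.01856) = 176.9° ≈ 177°.

177°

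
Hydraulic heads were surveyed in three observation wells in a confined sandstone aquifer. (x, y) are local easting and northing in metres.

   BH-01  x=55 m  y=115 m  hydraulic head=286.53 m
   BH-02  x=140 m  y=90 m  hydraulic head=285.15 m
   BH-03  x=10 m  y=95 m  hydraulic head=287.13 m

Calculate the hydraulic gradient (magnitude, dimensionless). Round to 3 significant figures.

0.0156

Three-point gradient (reference BH-01): Δ to BH-02 = (85, -25, -1.38), Δ to BH-03 = (-45, -20, +0.60).
∂h/∂x = -0.01508, ∂h/∂y = +0.003929 (det = -2825).
|∇h| = √(-0.01508² + 0.003929²) = 0.01558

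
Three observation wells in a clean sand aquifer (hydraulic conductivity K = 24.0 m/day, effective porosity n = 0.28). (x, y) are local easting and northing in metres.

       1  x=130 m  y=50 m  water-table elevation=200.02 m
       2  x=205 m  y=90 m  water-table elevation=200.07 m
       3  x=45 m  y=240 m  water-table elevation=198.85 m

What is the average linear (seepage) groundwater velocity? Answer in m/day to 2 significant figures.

0.49 m/day

Taking 1 as reference: 2−1 = (75, 40, +0.05); 3−1 = (-85, 190, -1.17).
Determinant of the coordinate differences = 75·190 − (-85)·40 = 17650.
∂h/∂x = [(+0.05)·190 − (-1.17)·40] / 17650 = +0.003190
∂h/∂y = [75·(-1.17) − (-85)·(+0.05)] / 17650 = -0.004731
|∇h| = √(0.003190² + -0.004731²) = 0.005706
Seepage velocity v = K·i/n = 24.0 × 0.005706 / 0.28 = 0.4891 m/day.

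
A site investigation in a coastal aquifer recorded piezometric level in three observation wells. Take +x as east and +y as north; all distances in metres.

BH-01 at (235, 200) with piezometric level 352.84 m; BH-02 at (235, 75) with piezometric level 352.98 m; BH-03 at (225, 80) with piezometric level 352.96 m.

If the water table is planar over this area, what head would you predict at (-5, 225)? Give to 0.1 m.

Taking BH-01 as reference: BH-02−BH-01 = (0, -125, +0.14); BH-03−BH-01 = (-10, -120, +0.12).
Solve a·Δx + b·Δy = Δh: det = 0·(-120) − (-10)·(-125) = -1250.
∂h/∂x = [(+0.14)·(-120) − (+0.12)·(-125)] / -1250 = +0.001440
∂h/∂y = [0·(+0.12) − (-10)·(+0.14)] / -1250 = -0.001120
h(-5, 225) = 352.84 + (+0.001440)·(-240) + (-0.001120)·(25) = 352.84 -0.346 -0.028 = 352.466 m.

352.5 m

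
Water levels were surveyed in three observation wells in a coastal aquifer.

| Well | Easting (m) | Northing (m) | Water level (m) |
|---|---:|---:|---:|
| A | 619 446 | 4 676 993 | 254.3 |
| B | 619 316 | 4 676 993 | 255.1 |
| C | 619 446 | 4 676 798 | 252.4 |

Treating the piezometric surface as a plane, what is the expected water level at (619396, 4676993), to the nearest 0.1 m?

∂h/∂x = (255.1 − 254.3) / (619316 − 619446) = -0.006154
∂h/∂y = (252.4 − 254.3) / (4676798 − 4676993) = +0.009744
h(619396, 4676993) = 254.3 + (-0.006154)·(-50) + (+0.009744)·(0) = 254.3 +0.308 +0.000 = 254.608 m.

254.6 m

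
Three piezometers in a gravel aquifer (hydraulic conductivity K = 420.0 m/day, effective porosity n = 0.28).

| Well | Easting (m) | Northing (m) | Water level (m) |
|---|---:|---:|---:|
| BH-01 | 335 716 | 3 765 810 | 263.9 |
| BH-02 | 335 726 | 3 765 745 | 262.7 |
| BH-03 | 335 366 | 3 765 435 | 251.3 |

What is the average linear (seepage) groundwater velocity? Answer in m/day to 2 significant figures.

Differences from BH-01: to BH-02 (Δx, Δy, Δh) = (10, -65, -1.2); to BH-03 = (-350, -375, -12.6).
Determinant of the coordinate differences = 10·(-375) − (-350)·(-65) = -26500.
∂h/∂x = [(-1.2)·(-375) − (-12.6)·(-65)] / -26500 = +0.01392
∂h/∂y = [10·(-12.6) − (-350)·(-1.2)] / -26500 = +0.02060
|∇h| = √(0.01392² + 0.02060²) = 0.02486
Seepage velocity v = K·i/n = 420.0 × 0.02486 / 0.28 = 37.29 m/day.

37 m/day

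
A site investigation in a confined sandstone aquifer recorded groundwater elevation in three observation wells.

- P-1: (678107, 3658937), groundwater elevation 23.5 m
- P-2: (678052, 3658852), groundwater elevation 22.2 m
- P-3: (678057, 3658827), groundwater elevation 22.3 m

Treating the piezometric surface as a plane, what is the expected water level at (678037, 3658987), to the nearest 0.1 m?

21.9 m

With h = a·x + b·y + c and P-1 as origin, the differences give:
  (-55)·a + (-85)·b = -1.3
  (-50)·a + (-110)·b = -1.2
Eliminate b (×(-110) and ×(-85), subtract): 1800·a = 41.00 → a = ∂h/∂x = +0.02278
Back-substitute: b = ∂h/∂y = +0.0005556.
h(678037, 3658987) = 23.5 + (+0.02278)·(-70) + (+0.0005556)·(50) = 23.5 -1.594 +0.028 = 21.933 m.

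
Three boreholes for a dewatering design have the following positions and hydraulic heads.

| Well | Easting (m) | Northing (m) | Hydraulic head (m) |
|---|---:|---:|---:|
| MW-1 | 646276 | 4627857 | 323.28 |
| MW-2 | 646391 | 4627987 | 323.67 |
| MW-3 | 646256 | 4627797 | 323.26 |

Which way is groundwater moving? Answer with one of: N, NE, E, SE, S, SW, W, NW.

W

Three-point gradient (reference MW-1): Δ to MW-2 = (115, 130, +0.39), Δ to MW-3 = (-20, -60, -0.02).
∂h/∂x = +0.004837, ∂h/∂y = -0.001279 (det = -4300).
Flow = −∇h = (-0.004837 east, +0.001279 north), which points west.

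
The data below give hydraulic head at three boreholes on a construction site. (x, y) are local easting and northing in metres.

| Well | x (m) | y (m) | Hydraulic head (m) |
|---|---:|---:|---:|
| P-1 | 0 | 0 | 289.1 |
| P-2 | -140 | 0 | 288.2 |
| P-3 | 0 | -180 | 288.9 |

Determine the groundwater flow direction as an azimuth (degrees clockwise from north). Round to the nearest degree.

∂h/∂x = (288.2 − 289.1) / (-140 − 0) = +0.006429
∂h/∂y = (288.9 − 289.1) / (-180 − 0) = +0.001111
Flow direction (−∇h) has components (-0.006429 E, -0.001111 N).
Azimuth = atan2(E, N) = atan2(-0.006429, -0.001111) = 260.2° ≈ 260°.

260°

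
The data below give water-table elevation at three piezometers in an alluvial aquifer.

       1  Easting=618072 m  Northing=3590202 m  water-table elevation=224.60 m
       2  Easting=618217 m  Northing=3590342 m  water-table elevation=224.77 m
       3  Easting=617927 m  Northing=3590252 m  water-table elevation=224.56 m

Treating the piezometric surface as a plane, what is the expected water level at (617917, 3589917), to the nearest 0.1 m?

224.3 m

Taking 1 as reference: 2−1 = (145, 140, +0.17); 3−1 = (-145, 50, -0.04).
Solve a·Δx + b·Δy = Δh: det = 145·50 − (-145)·140 = 27550.
∂h/∂x = [(+0.17)·50 − (-0.04)·140] / 27550 = +0.0005118
∂h/∂y = [145·(-0.04) − (-145)·(+0.17)] / 27550 = +0.0006842
h(617917, 3589917) = 224.60 + (+0.0005118)·(-155) + (+0.0006842)·(-285) = 224.60 -0.079 -0.195 = 224.326 m.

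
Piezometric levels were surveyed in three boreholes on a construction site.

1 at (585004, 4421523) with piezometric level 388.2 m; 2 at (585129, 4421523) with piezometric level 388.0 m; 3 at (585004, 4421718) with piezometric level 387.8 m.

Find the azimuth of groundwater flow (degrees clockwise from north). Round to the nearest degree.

038°

∂h/∂x = (388.0 − 388.2) / (585129 − 585004) = -0.001600
∂h/∂y = (387.8 − 388.2) / (4421718 − 4421523) = -0.002051
Flow direction (−∇h) has components (+0.001600 E, +0.002051 N).
Azimuth = atan2(E, N) = atan2(+0.001600, +0.002051) = 38.0° ≈ 038°.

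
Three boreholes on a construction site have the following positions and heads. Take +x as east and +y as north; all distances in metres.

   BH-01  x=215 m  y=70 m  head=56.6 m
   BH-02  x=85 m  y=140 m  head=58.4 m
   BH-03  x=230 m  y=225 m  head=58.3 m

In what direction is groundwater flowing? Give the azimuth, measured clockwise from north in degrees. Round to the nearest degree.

147°

With h = a·x + b·y + c and BH-01 as origin, the differences give:
  (-130)·a + 70·b = +1.8
  15·a + 155·b = +1.7
Eliminate b (×155 and ×70, subtract): -21200·a = 160.00 → a = ∂h/∂x = -0.007547
Back-substitute: b = ∂h/∂y = +0.01170.
Flow direction (−∇h) has components (+0.007547 E, -0.01170 N).
Azimuth = atan2(E, N) = atan2(+0.007547, -0.01170) = 147.2° ≈ 147°.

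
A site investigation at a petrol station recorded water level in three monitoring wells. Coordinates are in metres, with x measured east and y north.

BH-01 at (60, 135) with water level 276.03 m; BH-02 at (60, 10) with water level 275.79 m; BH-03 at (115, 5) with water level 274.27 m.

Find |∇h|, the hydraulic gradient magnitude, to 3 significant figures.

Three-point gradient (reference BH-01): Δ to BH-02 = (0, -125, -0.24), Δ to BH-03 = (55, -130, -1.76).
∂h/∂x = -0.02746, ∂h/∂y = +0.001920 (det = 6875).
|∇h| = √(-0.02746² + 0.001920²) = 0.02753

0.0275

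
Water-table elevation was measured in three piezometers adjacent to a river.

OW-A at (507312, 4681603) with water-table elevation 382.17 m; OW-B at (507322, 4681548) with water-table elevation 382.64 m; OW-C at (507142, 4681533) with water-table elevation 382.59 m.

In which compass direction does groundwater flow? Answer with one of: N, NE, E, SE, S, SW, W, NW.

Differences from OW-A: to OW-B (Δx, Δy, Δh) = (10, -55, +0.47); to OW-C = (-170, -70, +0.42).
Solve a·Δx + b·Δy = Δh: det = 10·(-70) − (-170)·(-55) = -10050.
∂h/∂x = [(+0.47)·(-70) − (+0.42)·(-55)] / -10050 = +0.0009751
∂h/∂y = [10·(+0.42) − (-170)·(+0.47)] / -10050 = -0.008368
Flow = −∇h = (-0.0009751 east, +0.008368 north), which points north.

N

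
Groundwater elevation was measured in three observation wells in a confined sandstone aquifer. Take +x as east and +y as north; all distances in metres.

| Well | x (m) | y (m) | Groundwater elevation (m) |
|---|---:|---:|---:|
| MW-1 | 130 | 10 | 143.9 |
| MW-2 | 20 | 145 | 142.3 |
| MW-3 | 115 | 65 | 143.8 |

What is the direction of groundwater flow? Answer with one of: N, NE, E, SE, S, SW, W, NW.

W

Three-point gradient (reference MW-1): Δ to MW-2 = (-110, 135, -1.6), Δ to MW-3 = (-15, 55, -0.1).
∂h/∂x = +0.01851, ∂h/∂y = +0.003230 (det = -4025).
Flow = −∇h = (-0.01851 east, -0.003230 north), which points west.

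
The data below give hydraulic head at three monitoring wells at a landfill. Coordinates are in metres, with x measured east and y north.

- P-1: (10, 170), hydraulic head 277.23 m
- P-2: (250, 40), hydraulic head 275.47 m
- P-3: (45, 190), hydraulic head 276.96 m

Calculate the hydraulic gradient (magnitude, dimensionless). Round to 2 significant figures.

0.0075

With h = a·x + b·y + c and P-1 as origin, the differences give:
  240·a + (-130)·b = -1.76
  35·a + 20·b = -0.27
Eliminate b (×20 and ×(-130), subtract): 9350·a = -70.300 → a = ∂h/∂x = -0.007519
Back-substitute: b = ∂h/∂y = -0.0003422.
|∇h| = √(-0.007519² + -0.0003422²) = 0.007527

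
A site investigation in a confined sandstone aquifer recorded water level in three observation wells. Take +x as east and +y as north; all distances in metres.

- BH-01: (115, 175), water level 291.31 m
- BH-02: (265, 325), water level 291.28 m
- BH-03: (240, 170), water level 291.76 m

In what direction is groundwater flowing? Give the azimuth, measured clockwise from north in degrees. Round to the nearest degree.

317°

Differences from BH-01: to BH-02 (Δx, Δy, Δh) = (150, 150, -0.03); to BH-03 = (125, -5, +0.45).
Solve a·Δx + b·Δy = Δh: det = 150·(-5) − 125·150 = -19500.
∂h/∂x = [(-0.03)·(-5) − (+0.45)·150] / -19500 = +0.003454
∂h/∂y = [150·(+0.45) − 125·(-0.03)] / -19500 = -0.003654
Flow direction (−∇h) has components (-0.003454 E, +0.003654 N).
Azimuth = atan2(E, N) = atan2(-0.003454, +0.003654) = 316.6° ≈ 317°.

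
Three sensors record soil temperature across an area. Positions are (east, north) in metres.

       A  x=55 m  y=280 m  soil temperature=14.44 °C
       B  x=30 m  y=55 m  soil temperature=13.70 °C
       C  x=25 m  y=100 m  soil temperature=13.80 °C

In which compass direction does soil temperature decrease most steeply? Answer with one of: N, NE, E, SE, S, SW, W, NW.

SW

Differences from A: to B (Δx, Δy, Δh) = (-25, -225, -0.74); to C = (-30, -180, -0.64).
Solve a·Δx + b·Δy = ΔT: det = (-25)·(-180) − (-30)·(-225) = -2250.
∂T/∂x = [(-0.74)·(-180) − (-0.64)·(-225)] / -2250 = +0.004800
∂T/∂y = [(-25)·(-0.64) − (-30)·(-0.74)] / -2250 = +0.002756
Steepest decrease is along −∇f = (-0.004800 E, -0.002756 N) → southwest.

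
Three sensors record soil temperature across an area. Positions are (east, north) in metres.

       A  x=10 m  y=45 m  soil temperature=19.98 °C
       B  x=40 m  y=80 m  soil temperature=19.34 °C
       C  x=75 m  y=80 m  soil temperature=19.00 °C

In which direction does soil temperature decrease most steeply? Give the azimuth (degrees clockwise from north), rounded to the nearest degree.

Differences from A: to B (Δx, Δy, Δh) = (30, 35, -0.64); to C = (65, 35, -0.98).
Solve a·Δx + b·Δy = ΔT: det = 30·35 − 65·35 = -1225.
∂T/∂x = [(-0.64)·35 − (-0.98)·35] / -1225 = -0.009714
∂T/∂y = [30·(-0.98) − 65·(-0.64)] / -1225 = -0.009959
Steepest decrease is along −∇f: components (+0.009714 E, +0.009959 N).
Azimuth = atan2(+0.009714, +0.009959) = 44.3° ≈ 044°.

044°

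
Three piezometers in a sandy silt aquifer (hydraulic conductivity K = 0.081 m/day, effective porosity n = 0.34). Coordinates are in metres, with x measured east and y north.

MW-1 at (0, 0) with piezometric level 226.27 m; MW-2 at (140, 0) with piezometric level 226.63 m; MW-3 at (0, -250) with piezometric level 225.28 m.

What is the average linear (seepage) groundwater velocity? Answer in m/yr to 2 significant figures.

0.41 m/yr

∂h/∂x = (226.63 − 226.27) / (140 − 0) = +0.002571
∂h/∂y = (225.28 − 226.27) / (-250 − 0) = +0.003960
|∇h| = √(0.002571² + 0.003960²) = 0.004721
Seepage velocity v = K·i/n = 0.081 × 0.004721 / 0.34 = 0.001125 m/day = 0.4109 m/yr.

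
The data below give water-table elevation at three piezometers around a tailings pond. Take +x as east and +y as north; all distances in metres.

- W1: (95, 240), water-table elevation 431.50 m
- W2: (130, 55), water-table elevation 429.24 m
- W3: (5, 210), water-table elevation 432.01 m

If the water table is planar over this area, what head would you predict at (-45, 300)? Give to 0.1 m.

With h = a·x + b·y + c and W1 as origin, the differences give:
  35·a + (-185)·b = -2.26
  (-90)·a + (-30)·b = +0.51
Eliminate b (×(-30) and ×(-185), subtract): -17700·a = 162.150 → a = ∂h/∂x = -0.009161
Back-substitute: b = ∂h/∂y = +0.01048.
h(-45, 300) = 431.50 + (-0.009161)·(-140) + (+0.01048)·(60) = 431.50 +1.283 +0.629 = 433.412 m.

433.4 m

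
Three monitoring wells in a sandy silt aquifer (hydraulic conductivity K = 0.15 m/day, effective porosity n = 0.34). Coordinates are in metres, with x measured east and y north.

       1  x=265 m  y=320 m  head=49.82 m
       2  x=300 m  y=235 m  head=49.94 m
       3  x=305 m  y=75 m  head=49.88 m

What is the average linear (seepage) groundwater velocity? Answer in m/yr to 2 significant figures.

0.76 m/yr

With h = a·x + b·y + c and 1 as origin, the differences give:
  35·a + (-85)·b = +0.12
  40·a + (-245)·b = +0.06
Eliminate b (×(-245) and ×(-85), subtract): -5175·a = -24.300 → a = ∂h/∂x = +0.004696
Back-substitute: b = ∂h/∂y = +0.0005217.
|∇h| = √(0.004696² + 0.0005217²) = 0.004725
Seepage velocity v = K·i/n = 0.15 × 0.004725 / 0.34 = 0.002085 m/day = 0.7615 m/yr.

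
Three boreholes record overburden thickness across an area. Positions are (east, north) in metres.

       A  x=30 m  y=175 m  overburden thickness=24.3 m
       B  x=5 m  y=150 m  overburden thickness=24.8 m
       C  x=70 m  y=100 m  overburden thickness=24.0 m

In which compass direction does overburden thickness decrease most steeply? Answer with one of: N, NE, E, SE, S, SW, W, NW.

With d = a·x + b·y + c and A as origin, the differences give:
  (-25)·a + (-25)·b = +0.5
  40·a + (-75)·b = -0.3
Eliminate b (×(-75) and ×(-25), subtract): 2875·a = -45.00 → a = ∂d/∂x = -0.01565
Back-substitute: b = ∂d/∂y = -0.004348.
Steepest decrease is along −∇f = (+0.01565 E, +0.004348 N) → east.

E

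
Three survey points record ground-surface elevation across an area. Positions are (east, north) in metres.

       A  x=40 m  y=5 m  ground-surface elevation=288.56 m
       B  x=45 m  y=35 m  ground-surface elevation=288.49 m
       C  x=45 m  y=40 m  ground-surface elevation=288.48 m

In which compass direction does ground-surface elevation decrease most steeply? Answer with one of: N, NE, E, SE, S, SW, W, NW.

NE

Taking A as reference: B−A = (5, 30, -0.07); C−A = (5, 35, -0.08).
Solve a·Δx + b·Δy = Δz: det = 5·35 − 5·30 = 25.
∂z/∂x = [(-0.07)·35 − (-0.08)·30] / 25 = -0.002000
∂z/∂y = [5·(-0.08) − 5·(-0.07)] / 25 = -0.002000
Steepest decrease is along −∇f = (+0.002000 E, +0.002000 N) → northeast.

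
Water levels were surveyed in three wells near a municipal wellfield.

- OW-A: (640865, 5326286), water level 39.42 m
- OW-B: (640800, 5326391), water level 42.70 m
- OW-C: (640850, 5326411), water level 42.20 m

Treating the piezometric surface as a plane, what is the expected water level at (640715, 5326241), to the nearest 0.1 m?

41.2 m

Three-point gradient (reference OW-A): Δ to OW-B = (-65, 105, +3.28), Δ to OW-C = (-15, 125, +2.78).
∂h/∂x = -0.01803, ∂h/∂y = +0.02008 (det = -6550).
h(640715, 5326241) = 39.42 + (-0.01803)·(-150) + (+0.02008)·(-45) = 39.42 +2.705 -0.903 = 41.221 m.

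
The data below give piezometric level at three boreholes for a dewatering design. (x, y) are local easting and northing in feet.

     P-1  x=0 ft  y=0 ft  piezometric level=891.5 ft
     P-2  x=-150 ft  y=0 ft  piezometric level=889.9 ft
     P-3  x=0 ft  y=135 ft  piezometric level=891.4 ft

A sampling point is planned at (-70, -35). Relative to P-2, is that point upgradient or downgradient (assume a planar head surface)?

∂h/∂x = (889.9 − 891.5) / (-150 − 0) = +0.01067
∂h/∂y = (891.4 − 891.5) / (135 − 0) = -0.0007407
Head at (-70, -35) = 891.5 + (+0.01067)·(-70) + (-0.0007407)·(-35) = 890.78 ft.
That is higher than the 889.9 ft at P-2, so the point is upgradient.

upgradient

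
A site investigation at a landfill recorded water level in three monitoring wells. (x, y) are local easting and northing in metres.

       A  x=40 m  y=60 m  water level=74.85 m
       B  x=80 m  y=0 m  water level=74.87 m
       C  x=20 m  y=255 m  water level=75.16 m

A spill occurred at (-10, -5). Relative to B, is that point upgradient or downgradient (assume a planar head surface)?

downgradient

Three-point gradient (reference A): Δ to B = (40, -60, +0.02), Δ to C = (-20, 195, +0.31).
∂h/∂x = +0.003409, ∂h/∂y = +0.001939 (det = 6600).
Head at (-10, -5) = 74.85 + (+0.003409)·(-50) + (+0.001939)·(-65) = 74.55 m.
That is lower than the 74.87 m at B, so the point is downgradient.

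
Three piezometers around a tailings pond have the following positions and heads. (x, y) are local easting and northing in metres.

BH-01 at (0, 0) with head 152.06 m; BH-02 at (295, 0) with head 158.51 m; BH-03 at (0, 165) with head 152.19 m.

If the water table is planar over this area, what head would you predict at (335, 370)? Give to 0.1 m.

∂h/∂x = (158.51 − 152.06) / (295 − 0) = +0.02186
∂h/∂y = (152.19 − 152.06) / (165 − 0) = +0.0007879
h(335, 370) = 152.06 + (+0.02186)·(335) + (+0.0007879)·(370) = 152.06 +7.325 +0.292 = 159.676 m.

159.7 m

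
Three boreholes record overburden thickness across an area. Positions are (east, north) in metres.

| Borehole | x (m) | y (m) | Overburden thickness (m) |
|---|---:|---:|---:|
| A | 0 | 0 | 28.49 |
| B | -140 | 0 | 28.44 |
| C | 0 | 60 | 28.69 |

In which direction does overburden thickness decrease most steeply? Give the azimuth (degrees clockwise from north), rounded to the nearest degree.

∂d/∂x = (28.44 − 28.49) / (-140 − 0) = +0.0003571
∂d/∂y = (28.69 − 28.49) / (60 − 0) = +0.003333
Steepest decrease is along −∇f: components (-0.0003571 E, -0.003333 N).
Azimuth = atan2(-0.0003571, -0.003333) = 186.1° ≈ 186°.

186°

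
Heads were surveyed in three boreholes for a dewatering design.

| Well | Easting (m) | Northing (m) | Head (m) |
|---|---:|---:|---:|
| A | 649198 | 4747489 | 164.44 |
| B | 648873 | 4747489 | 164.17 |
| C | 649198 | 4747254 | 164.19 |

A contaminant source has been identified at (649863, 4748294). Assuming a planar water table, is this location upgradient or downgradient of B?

upgradient

∂h/∂x = (164.17 − 164.44) / (648873 − 649198) = +0.0008308
∂h/∂y = (164.19 − 164.44) / (4747254 − 4747489) = +0.001064
Head at (649863, 4748294) = 164.44 + (+0.0008308)·(665) + (+0.001064)·(805) = 165.85 m.
That is higher than the 164.17 m at B, so the point is upgradient.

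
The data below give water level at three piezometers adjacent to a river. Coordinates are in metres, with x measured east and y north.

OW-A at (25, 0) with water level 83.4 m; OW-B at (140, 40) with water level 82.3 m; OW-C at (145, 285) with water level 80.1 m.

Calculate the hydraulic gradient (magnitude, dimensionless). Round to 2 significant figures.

0.011

With h = a·x + b·y + c and OW-A as origin, the differences give:
  115·a + 40·b = -1.1
  120·a + 285·b = -3.3
Eliminate b (×285 and ×40, subtract): 27975·a = -181.50 → a = ∂h/∂x = -0.006488
Back-substitute: b = ∂h/∂y = -0.008847.
|∇h| = √(-0.006488² + -0.008847²) = 0.01097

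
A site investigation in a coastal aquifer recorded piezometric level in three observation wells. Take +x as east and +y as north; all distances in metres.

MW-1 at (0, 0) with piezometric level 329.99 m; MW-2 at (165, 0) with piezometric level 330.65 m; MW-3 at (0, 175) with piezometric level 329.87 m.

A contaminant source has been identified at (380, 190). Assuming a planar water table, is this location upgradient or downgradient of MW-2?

∂h/∂x = (330.65 − 329.99) / (165 − 0) = +0.004000
∂h/∂y = (329.87 − 329.99) / (175 − 0) = -0.0006857
Head at (380, 190) = 329.99 + (+0.004000)·(380) + (-0.0006857)·(190) = 331.38 m.
That is higher than the 330.65 m at MW-2, so the point is upgradient.

upgradient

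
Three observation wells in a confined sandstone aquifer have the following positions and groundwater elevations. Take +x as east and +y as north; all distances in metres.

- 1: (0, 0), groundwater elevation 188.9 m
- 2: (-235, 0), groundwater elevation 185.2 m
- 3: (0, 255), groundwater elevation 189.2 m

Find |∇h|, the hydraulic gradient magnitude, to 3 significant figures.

0.0158

∂h/∂x = (185.2 − 188.9) / (-235 − 0) = +0.01574
∂h/∂y = (189.2 − 188.9) / (255 − 0) = +0.001176
|∇h| = √(0.01574² + 0.001176²) = 0.01578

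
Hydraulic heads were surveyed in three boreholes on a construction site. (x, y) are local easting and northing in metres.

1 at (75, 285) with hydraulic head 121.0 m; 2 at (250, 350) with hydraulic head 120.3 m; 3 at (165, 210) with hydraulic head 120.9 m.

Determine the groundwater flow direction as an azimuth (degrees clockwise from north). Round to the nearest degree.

Three-point gradient (reference 1): Δ to 2 = (175, 65, -0.7), Δ to 3 = (90, -75, -0.1).
∂h/∂x = -0.003109, ∂h/∂y = -0.002398 (det = -18975).
Flow direction (−∇h) has components (+0.003109 E, +0.002398 N).
Azimuth = atan2(E, N) = atan2(+0.003109, +0.002398) = 52.4° ≈ 052°.

052°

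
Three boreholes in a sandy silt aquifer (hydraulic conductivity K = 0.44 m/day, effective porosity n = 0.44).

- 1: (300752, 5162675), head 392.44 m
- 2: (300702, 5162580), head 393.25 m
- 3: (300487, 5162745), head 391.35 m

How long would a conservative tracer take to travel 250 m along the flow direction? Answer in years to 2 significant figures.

72 years

Taking 1 as reference: 2−1 = (-50, -95, +0.81); 3−1 = (-265, 70, -1.09).
Determinant of the coordinate differences = (-50)·70 − (-265)·(-95) = -28675.
∂h/∂x = [(+0.81)·70 − (-1.09)·(-95)] / -28675 = +0.001634
∂h/∂y = [(-50)·(-1.09) − (-265)·(+0.81)] / -28675 = -0.009386
|∇h| = √(0.001634² + -0.009386²) = 0.009527
Seepage velocity v = K·i/n = 0.44 × 0.009527 / 0.44 = 0.009527 m/day.
t = 250 / 0.009527 = 2.624e+04 days = 71.8 years.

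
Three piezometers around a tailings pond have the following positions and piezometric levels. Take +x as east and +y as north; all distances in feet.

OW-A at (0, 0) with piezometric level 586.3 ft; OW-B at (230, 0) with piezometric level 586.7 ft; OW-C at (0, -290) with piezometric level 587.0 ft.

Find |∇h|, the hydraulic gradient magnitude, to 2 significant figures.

∂h/∂x = (586.7 − 586.3) / (230 − 0) = +0.001739
∂h/∂y = (587.0 − 586.3) / (-290 − 0) = -0.002414
|∇h| = √(0.001739² + -0.002414²) = 0.002975

0.0030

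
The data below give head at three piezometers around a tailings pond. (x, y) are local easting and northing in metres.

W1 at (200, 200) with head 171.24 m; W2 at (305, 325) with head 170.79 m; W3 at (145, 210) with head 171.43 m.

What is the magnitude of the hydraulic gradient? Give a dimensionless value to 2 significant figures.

0.0036

Differences from W1: to W2 (Δx, Δy, Δh) = (105, 125, -0.45); to W3 = (-55, 10, +0.19).
Solve a·Δx + b·Δy = Δh: det = 105·10 − (-55)·125 = 7925.
∂h/∂x = [(-0.45)·10 − (+0.19)·125] / 7925 = -0.003565
∂h/∂y = [105·(+0.19) − (-55)·(-0.45)] / 7925 = -0.0006057
|∇h| = √(-0.003565² + -0.0006057²) = 0.003616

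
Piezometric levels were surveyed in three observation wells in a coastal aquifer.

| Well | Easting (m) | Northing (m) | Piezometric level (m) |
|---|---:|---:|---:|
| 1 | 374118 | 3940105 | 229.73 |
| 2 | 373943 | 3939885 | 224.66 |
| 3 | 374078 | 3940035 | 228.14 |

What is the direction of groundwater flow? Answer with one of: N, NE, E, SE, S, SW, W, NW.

S

With h = a·x + b·y + c and 1 as origin, the differences give:
  (-175)·a + (-220)·b = -5.07
  (-40)·a + (-70)·b = -1.59
Eliminate b (×(-70) and ×(-220), subtract): 3450·a = 5.100 → a = ∂h/∂x = +0.001478
Back-substitute: b = ∂h/∂y = +0.02187.
Flow = −∇h = (-0.001478 east, -0.02187 north), which points south.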